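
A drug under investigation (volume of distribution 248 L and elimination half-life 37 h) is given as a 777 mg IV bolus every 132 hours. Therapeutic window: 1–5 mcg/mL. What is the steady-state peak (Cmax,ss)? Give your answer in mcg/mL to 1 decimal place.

τ/t½ = 132/37 ≈ 3.5676, so fraction remaining f = (1/2)^(132/37) ≈ 0.0843.
Accumulation ratio R = 1/(1 − f) ≈ 1/0.9157 ≈ 1.0921.
Single-dose peak C₀ = D/Vd = 777/248 ≈ 3.133 mcg/mL.
Cmax,ss = C₀/(1 − f) ≈ 3.133/0.9157 ≈ 3.421 mcg/mL.
Peak 3.4 mcg/mL vs MTC 5 mcg/mL: below toxic threshold.

3.4 mcg/mL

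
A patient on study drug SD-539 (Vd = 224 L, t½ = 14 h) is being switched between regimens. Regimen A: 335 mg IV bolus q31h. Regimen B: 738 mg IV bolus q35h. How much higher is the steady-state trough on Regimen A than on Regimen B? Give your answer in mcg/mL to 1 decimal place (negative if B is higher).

Regimen A: f = (1/2)^(31/14) ≈ 0.2155; Cmin,ss = (335/224)·f/(1−f) ≈ 0.411 mcg/mL.
Regimen B: f = (1/2)^(35/14) ≈ 0.1768; Cmin,ss = (738/224)·f/(1−f) ≈ 0.708 mcg/mL.
Difference ≈ 0.411 − 0.708 ≈ -0.297 mcg/mL.

-0.3 mcg/mL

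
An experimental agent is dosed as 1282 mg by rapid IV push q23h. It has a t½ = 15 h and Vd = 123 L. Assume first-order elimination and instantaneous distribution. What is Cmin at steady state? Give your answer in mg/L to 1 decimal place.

5.5 mg/L

k = ln2/t½ = ln2/15 ≈ 0.046210 h⁻¹; fraction remaining f = e^(−kτ) = e^(−0.046210×23) ≈ 0.3455.
Single-dose peak C₀ = D/Vd = 1282/123 ≈ 10.423 mg/L.
Steady-state trough Cmin,ss = C₀·f/(1−f) ≈ 10.423 × 0.3455/0.6545 ≈ 5.502 mg/L.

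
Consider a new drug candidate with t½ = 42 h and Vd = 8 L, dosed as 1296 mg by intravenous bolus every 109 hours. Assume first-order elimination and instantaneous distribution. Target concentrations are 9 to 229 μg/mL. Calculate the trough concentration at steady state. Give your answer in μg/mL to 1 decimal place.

32.1 μg/mL

τ/t½ = 109/42 ≈ 2.5952, so fraction remaining f = (1/2)^(109/42) ≈ 0.1655.
Each bolus raises the concentration by D/Vd = 1296/8 ≈ 162.000 μg/mL.
Steady-state trough Cmin,ss = C₀·f/(1−f) ≈ 162.000 × 0.1655/0.8345 ≈ 32.128 μg/mL.
Trough 32.1 μg/mL vs MEC 9 μg/mL: adequate.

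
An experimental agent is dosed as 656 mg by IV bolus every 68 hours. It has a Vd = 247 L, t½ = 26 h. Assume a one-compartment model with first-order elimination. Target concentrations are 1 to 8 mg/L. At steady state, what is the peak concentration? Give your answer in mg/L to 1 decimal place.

k = ln2/t½ = ln2/26 ≈ 0.026660 h⁻¹; fraction remaining f = e^(−kτ) = e^(−0.026660×68) ≈ 0.1632.
At steady state, accumulation factor R = 1/(1 − e^(−kτ)) ≈ 1.1950.
Single-dose peak C₀ = D/Vd = 656/247 ≈ 2.656 mg/L.
Steady-state peak Cmax,ss = C₀·R ≈ 2.656 × 1.1950 ≈ 3.174 mg/L.
Peak 3.2 mg/L vs MTC 8 mg/L: below toxic threshold.

3.2 mg/L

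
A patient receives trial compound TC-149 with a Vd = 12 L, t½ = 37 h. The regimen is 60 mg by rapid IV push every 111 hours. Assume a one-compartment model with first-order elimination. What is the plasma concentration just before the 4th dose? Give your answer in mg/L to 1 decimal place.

f = (1/2)^(τ/t½) = (1/2)^(111/37) ≈ 0.1250.
C₀ = D/Vd = 60/12 ≈ 5.000 mg/L.
Before the 4th dose, 3 doses have been given. Superposition: Cmin = C₀·(f + f² + … + f^3).
≈ 5.000 × (0.1250 + 0.0156 + 0.0020) ≈ 5.000 × 0.1426 ≈ 0.713 mg/L.

0.7 mg/L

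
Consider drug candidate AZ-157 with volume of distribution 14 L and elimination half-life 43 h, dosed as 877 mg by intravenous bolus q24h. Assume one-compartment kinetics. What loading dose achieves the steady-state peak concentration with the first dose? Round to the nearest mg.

2734 mg

f = (1/2)^(24/43) ≈ 0.679177; accumulation ratio R = 1/(1−f) ≈ 3.11698.
Loading dose to hit Cmax,ss on first dose: D_load = D_maint·R ≈ 877 × 3.11698 ≈ 2733.59 mg.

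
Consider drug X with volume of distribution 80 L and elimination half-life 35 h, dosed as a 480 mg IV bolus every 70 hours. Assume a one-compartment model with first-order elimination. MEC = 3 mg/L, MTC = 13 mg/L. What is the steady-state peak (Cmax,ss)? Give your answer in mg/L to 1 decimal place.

The dosing interval is 2 half-lives, so f = 2^(−2) = 0.25.
Accumulation ratio R = 1/(1 − f) = 1/0.75 = 4/3.
Single-dose peak C₀ = D/Vd = 480/80 = 6 mg/L.
Steady-state peak Cmax,ss = C₀·R = 6 × 4/3 ≈ 8.000 mg/L.
Peak 8.0 mg/L vs MTC 13 mg/L: below toxic threshold.

8.0 mg/L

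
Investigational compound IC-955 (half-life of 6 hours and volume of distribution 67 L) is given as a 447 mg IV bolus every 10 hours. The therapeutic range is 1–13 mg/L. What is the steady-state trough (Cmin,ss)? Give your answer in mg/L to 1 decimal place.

3.1 mg/L

τ/t½ = 10/6 ≈ 1.6667, so fraction remaining f = (1/2)^(10/6) ≈ 0.3150.
Single-dose peak C₀ = D/Vd = 447/67 ≈ 6.672 mg/L.
Steady-state trough Cmin,ss = C₀·f/(1−f) ≈ 6.672 × 0.3150/0.6850 ≈ 3.068 mg/L.
Trough 3.1 mg/L vs MEC 1 mg/L: adequate.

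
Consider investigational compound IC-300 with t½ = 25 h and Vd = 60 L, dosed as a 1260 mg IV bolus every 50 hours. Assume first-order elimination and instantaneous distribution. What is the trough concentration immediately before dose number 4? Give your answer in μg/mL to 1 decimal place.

6.9 μg/mL

f = (1/2)^(τ/t½) = (1/2)^(50/25) ≈ 0.2500.
C₀ = D/Vd = 1260/60 ≈ 21.000 μg/mL.
Before the 4th dose, 3 doses have been given. Superposition: Cmin = C₀·(f + f² + … + f^3).
≈ 21.000 × (0.2500 + 0.0625 + 0.0156) ≈ 21.000 × 0.3281 ≈ 6.890 μg/mL.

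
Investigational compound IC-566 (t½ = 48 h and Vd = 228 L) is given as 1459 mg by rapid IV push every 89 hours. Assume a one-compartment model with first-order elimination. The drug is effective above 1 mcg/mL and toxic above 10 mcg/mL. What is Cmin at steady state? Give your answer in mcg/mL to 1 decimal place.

Over one 89-h interval, 89/48 ≈ 1.8542 half-lives elapse, leaving f ≈ 0.2766 of each dose.
Single-dose peak C₀ = D/Vd = 1459/228 ≈ 6.399 mcg/mL.
Steady-state trough Cmin,ss = C₀·f/(1−f) ≈ 6.399 × 0.2766/0.7234 ≈ 2.447 mcg/mL.
Trough 2.4 mcg/mL vs MEC 1 mcg/mL: adequate.

2.4 mcg/mL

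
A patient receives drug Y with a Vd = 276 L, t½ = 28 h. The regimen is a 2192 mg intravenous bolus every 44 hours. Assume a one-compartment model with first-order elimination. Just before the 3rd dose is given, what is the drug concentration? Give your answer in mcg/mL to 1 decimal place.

f = (1/2)^(τ/t½) = (1/2)^(44/28) ≈ 0.3365.
C₀ = D/Vd = 2192/276 ≈ 7.942 mcg/mL.
Before the 3rd dose, 2 doses have been given. Superposition: Cmin = C₀·(f + f²).
≈ 7.942 × (0.3365 + 0.1132) ≈ 7.942 × 0.4497 ≈ 3.572 mcg/mL.

3.6 mcg/mL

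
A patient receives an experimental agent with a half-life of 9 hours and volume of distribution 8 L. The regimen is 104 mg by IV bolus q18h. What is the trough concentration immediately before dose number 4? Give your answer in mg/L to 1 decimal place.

f = (1/2)^(τ/t½) = (1/2)^(18/9) ≈ 0.2500.
C₀ = D/Vd = 104/8 ≈ 13.000 mg/L.
Before the 4th dose, 3 doses have been given. Superposition: Cmin = C₀·(f + f² + … + f^3).
≈ 13.000 × (0.2500 + 0.0625 + 0.0156) ≈ 13.000 × 0.3281 ≈ 4.265 mg/L.

4.3 mg/L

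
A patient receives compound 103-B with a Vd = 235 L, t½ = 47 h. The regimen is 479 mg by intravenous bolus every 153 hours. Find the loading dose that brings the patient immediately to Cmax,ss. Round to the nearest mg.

535 mg

f = (1/2)^(153/47) ≈ 0.104725; accumulation ratio R = 1/(1−f) ≈ 1.11698.
Loading dose to hit Cmax,ss on first dose: D_load = D_maint·R ≈ 479 × 1.11698 ≈ 535.03 mg.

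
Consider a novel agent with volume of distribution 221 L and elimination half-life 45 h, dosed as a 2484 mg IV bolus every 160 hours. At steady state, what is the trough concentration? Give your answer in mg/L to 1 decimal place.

1.0 mg/L

τ/t½ = 160/45 ≈ 3.5556, so fraction remaining f = (1/2)^(160/45) ≈ 0.0850.
Each bolus raises the concentration by D/Vd = 2484/221 ≈ 11.240 mg/L.
Steady-state trough Cmin,ss = C₀·f/(1−f) ≈ 11.240 × 0.0850/0.9150 ≈ 1.044 mg/L.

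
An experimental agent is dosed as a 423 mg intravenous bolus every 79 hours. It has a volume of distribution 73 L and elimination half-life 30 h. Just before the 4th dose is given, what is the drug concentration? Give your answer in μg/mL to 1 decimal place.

f = (1/2)^(τ/t½) = (1/2)^(79/30) ≈ 0.1612.
C₀ = D/Vd = 423/73 ≈ 5.795 μg/mL.
Before the 4th dose, 3 doses have been given. Superposition: Cmin = C₀·(f + f² + … + f^3).
≈ 5.795 × (0.1612 + 0.0260 + 0.0042) ≈ 5.795 × 0.1914 ≈ 1.109 μg/mL.

1.1 μg/mL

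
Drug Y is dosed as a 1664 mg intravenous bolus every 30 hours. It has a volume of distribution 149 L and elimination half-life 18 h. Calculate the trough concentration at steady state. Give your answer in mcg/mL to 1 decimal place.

k = ln2/t½ = ln2/18 ≈ 0.038508 h⁻¹; fraction remaining f = e^(−kτ) = e^(−0.038508×30) ≈ 0.3150.
Each bolus raises the concentration by D/Vd = 1664/149 ≈ 11.168 mcg/mL.
Steady-state trough Cmin,ss = C₀·f/(1−f) ≈ 11.168 × 0.3150/0.6850 ≈ 5.136 mcg/mL.

5.1 mcg/mL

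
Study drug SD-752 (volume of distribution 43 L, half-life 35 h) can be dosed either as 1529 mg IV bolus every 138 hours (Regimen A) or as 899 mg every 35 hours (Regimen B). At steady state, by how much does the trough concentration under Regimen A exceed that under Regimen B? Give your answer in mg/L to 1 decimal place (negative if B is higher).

-18.4 mg/L

Regimen A: f = (1/2)^(138/35) ≈ 0.0650; Cmin,ss = (1529/43)·f/(1−f) ≈ 2.472 mg/L.
Regimen B: f = (1/2)^(35/35) ≈ 0.5000; Cmin,ss = (899/43)·f/(1−f) ≈ 20.907 mg/L.
Difference ≈ 2.472 − 20.907 ≈ -18.435 mg/L.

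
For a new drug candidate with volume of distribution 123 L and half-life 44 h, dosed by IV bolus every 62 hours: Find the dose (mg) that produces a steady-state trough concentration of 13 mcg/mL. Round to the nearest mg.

2647 mg

τ/t½ = 62/44 ≈ 1.4091, so f = (1/2)^(62/44) ≈ 0.376549.
Cmin,ss = (D/Vd)·f/(1−f), so D = Cmin,ss·Vd·(1−f)/f.
D = 13 × 123 × (1−f)/f ≈ 13 × 123 × 1.65570 ≈ 2647.46 mg.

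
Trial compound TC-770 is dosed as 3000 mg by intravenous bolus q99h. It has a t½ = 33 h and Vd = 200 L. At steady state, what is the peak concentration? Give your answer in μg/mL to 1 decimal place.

τ = 99 h = 3 half-lives, so f = (1/2)^3 = 0.125.
At steady state, R = 1/(1 − 0.125) = 8/7.
Single-dose peak C₀ = D/Vd = 3000/200 = 15 μg/mL.
Steady-state peak Cmax,ss = C₀·R = 15 × 8/7 ≈ 17.143 μg/mL.

17.1 μg/mL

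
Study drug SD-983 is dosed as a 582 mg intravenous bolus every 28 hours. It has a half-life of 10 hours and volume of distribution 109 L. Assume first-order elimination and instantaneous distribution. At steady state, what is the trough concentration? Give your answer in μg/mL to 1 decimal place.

0.9 μg/mL

Over one 28-h interval, 28/10 ≈ 2.8 half-lives elapse, leaving f ≈ 0.1436 of each dose.
Accumulation ratio R = 1/(1 − f) ≈ 1/0.8564 ≈ 1.1677.
Each bolus raises the concentration by D/Vd = 582/109 ≈ 5.339 μg/mL.
Steady-state peak Cmax,ss = C₀·R ≈ 5.339 × 1.1677 ≈ 6.234 μg/mL.
One interval later, Cmin,ss = Cmax,ss·e^(−kτ) ≈ 6.234 × 0.1436 ≈ 0.895 μg/mL.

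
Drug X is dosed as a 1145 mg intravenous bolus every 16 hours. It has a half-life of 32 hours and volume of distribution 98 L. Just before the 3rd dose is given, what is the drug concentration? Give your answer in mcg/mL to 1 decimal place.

14.1 mcg/mL

f = (1/2)^(τ/t½) = (1/2)^(16/32) ≈ 0.7071.
C₀ = D/Vd = 1145/98 ≈ 11.684 mcg/mL.
Before the 3rd dose, 2 doses have been given. Superposition: Cmin = C₀·(f + f²).
≈ 11.684 × (0.7071 + 0.5000) ≈ 11.684 × 1.2071 ≈ 14.104 mcg/mL.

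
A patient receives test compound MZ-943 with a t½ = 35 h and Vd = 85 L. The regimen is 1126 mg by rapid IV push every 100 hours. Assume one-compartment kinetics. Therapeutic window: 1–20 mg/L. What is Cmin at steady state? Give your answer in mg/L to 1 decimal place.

Over one 100-h interval, 100/35 ≈ 2.8571 half-lives elapse, leaving f ≈ 0.1380 of each dose.
At steady state, accumulation factor R = 1/(1 − e^(−kτ)) ≈ 1.1601.
Single-dose peak C₀ = D/Vd = 1126/85 ≈ 13.247 mg/L.
Cmax,ss = C₀/(1 − f) ≈ 13.247/0.8620 ≈ 15.368 mg/L.
Steady-state trough Cmin,ss = Cmax,ss·f ≈ 15.368 × 0.1380 ≈ 2.121 mg/L.
Trough 2.1 mg/L vs MEC 1 mg/L: adequate.

2.1 mg/L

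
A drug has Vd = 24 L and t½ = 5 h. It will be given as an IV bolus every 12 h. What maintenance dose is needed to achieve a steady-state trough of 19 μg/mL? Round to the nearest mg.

1951 mg

τ/t½ = 12/5 ≈ 2.4, so f = (1/2)^(12/5) ≈ 0.189465.
Cmin,ss = (D/Vd)·f/(1−f), so D = Cmin,ss·Vd·(1−f)/f.
D = 19 × 24 × (1−f)/f ≈ 19 × 24 × 4.27802 ≈ 1950.78 mg.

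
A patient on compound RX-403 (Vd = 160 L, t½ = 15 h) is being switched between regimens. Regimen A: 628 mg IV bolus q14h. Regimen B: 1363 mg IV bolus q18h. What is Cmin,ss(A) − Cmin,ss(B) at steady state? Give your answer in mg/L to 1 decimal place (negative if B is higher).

Regimen A: f = (1/2)^(14/15) ≈ 0.5236; Cmin,ss = (628/160)·f/(1−f) ≈ 4.314 mg/L.
Regimen B: f = (1/2)^(18/15) ≈ 0.4353; Cmin,ss = (1363/160)·f/(1−f) ≈ 6.567 mg/L.
Difference ≈ 4.314 − 6.567 ≈ -2.253 mg/L.

-2.3 mg/L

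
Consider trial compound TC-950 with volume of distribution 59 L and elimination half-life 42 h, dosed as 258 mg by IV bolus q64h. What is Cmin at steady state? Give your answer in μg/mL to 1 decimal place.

Over one 64-h interval, 64/42 ≈ 1.5238 half-lives elapse, leaving f ≈ 0.3478 of each dose.
Single-dose peak C₀ = D/Vd = 258/59 ≈ 4.373 μg/mL.
Steady-state trough Cmin,ss = C₀·f/(1−f) ≈ 4.373 × 0.3478/0.6522 ≈ 2.332 μg/mL.

2.3 μg/mL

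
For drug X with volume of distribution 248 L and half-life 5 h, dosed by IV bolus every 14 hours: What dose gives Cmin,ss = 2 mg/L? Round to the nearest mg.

2958 mg

τ/t½ = 14/5 ≈ 2.8, so f = (1/2)^(14/5) ≈ 0.143587.
Cmin,ss = (D/Vd)·f/(1−f), so D = Cmin,ss·Vd·(1−f)/f.
D = 2 × 248 × (1−f)/f ≈ 2 × 248 × 5.96442 ≈ 2958.35 mg.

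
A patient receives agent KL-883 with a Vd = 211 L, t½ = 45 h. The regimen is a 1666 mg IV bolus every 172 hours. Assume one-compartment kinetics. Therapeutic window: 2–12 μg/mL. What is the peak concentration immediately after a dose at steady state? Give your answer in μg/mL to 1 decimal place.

k = ln2/t½ = ln2/45 ≈ 0.015403 h⁻¹; fraction remaining f = e^(−kτ) = e^(−0.015403×172) ≈ 0.0707.
At steady state, accumulation factor R = 1/(1 − e^(−kτ)) ≈ 1.0761.
Each bolus raises the concentration by D/Vd = 1666/211 ≈ 7.896 μg/mL.
Cmax,ss = C₀/(1 − f) ≈ 7.896/0.9293 ≈ 8.497 μg/mL.
Peak 8.5 μg/mL vs MTC 12 μg/mL: below toxic threshold.

8.5 μg/mL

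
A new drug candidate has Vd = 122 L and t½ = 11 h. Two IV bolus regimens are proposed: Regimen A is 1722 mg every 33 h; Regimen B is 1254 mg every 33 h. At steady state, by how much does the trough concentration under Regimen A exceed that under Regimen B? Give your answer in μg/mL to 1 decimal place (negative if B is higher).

Regimen A: f = (1/2)^(33/11) ≈ 0.1250; Cmin,ss = (1722/122)·f/(1−f) ≈ 2.016 μg/mL.
Regimen B: f = (1/2)^(33/11) ≈ 0.1250; Cmin,ss = (1254/122)·f/(1−f) ≈ 1.468 μg/mL.
Difference ≈ 2.016 − 1.468 ≈ 0.548 μg/mL.

0.5 μg/mL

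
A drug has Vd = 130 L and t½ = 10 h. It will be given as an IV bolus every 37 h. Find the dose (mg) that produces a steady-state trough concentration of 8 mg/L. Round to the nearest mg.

12476 mg

τ/t½ = 37/10 ≈ 3.7, so f = (1/2)^(37/10) ≈ 0.076947.
Cmin,ss = (D/Vd)·f/(1−f), so D = Cmin,ss·Vd·(1−f)/f.
D = 8 × 130 × (1−f)/f ≈ 8 × 130 × 11.99596 ≈ 12475.80 mg.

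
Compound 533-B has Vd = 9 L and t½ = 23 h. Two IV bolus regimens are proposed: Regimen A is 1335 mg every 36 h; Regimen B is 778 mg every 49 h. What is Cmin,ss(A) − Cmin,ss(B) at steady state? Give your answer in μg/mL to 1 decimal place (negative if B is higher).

50.1 μg/mL

Regimen A: f = (1/2)^(36/23) ≈ 0.3379; Cmin,ss = (1335/9)·f/(1−f) ≈ 75.701 μg/mL.
Regimen B: f = (1/2)^(49/23) ≈ 0.2284; Cmin,ss = (778/9)·f/(1−f) ≈ 25.588 μg/mL.
Difference ≈ 75.701 − 25.588 ≈ 50.113 μg/mL.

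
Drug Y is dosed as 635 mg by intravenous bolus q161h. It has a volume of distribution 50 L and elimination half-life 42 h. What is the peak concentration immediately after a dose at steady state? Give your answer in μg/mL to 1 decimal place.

Over one 161-h interval, 161/42 ≈ 3.8333 half-lives elapse, leaving f ≈ 0.0702 of each dose.
At steady state, accumulation factor R = 1/(1 − e^(−kτ)) ≈ 1.0755.
Single-dose peak C₀ = D/Vd = 635/50 ≈ 12.700 μg/mL.
Steady-state peak Cmax,ss = C₀·R ≈ 12.700 × 1.0755 ≈ 13.659 μg/mL.

13.7 μg/mL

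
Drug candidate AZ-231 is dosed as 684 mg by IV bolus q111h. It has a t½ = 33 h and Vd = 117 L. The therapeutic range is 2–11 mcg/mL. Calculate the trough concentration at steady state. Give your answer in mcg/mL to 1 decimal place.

0.6 mcg/mL

Over one 111-h interval, 111/33 ≈ 3.3636 half-lives elapse, leaving f ≈ 0.0972 of each dose.
Accumulation ratio R = 1/(1 − f) ≈ 1/0.9028 ≈ 1.1077.
Single-dose peak C₀ = D/Vd = 684/117 ≈ 5.846 mcg/mL.
Steady-state peak Cmax,ss = C₀·R ≈ 5.846 × 1.1077 ≈ 6.476 mcg/mL.
Steady-state trough Cmin,ss = Cmax,ss·f ≈ 6.476 × 0.0972 ≈ 0.629 mcg/mL.
Trough 0.6 mcg/mL vs MEC 2 mcg/mL: subtherapeutic.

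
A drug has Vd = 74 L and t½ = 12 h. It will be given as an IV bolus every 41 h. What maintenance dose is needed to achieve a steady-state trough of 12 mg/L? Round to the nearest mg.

τ/t½ = 41/12 ≈ 3.4167, so f = (1/2)^(41/12) ≈ 0.093644.
Cmin,ss = (D/Vd)·f/(1−f), so D = Cmin,ss·Vd·(1−f)/f.
D = 12 × 74 × (1−f)/f ≈ 12 × 74 × 9.67874 ≈ 8594.72 mg.

8595 mg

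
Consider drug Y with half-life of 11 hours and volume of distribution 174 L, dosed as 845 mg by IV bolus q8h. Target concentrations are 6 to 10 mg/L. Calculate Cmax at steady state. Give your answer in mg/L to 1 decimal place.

12.3 mg/L

τ/t½ = 8/11 ≈ 0.72727, so fraction remaining f = (1/2)^(8/11) ≈ 0.6040.
Accumulation ratio R = 1/(1 − f) ≈ 1/0.3960 ≈ 2.5253.
Single-dose peak C₀ = D/Vd = 845/174 ≈ 4.856 mg/L.
Steady-state peak Cmax,ss = C₀·R ≈ 4.856 × 2.5253 ≈ 12.263 mg/L.
Peak 12.3 mg/L vs MTC 10 mg/L: exceeds toxic threshold.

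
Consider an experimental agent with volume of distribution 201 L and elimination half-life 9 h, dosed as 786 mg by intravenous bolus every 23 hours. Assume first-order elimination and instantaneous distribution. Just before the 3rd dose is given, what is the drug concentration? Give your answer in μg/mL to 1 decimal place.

0.8 μg/mL

f = (1/2)^(τ/t½) = (1/2)^(23/9) ≈ 0.1701.
C₀ = D/Vd = 786/201 ≈ 3.910 μg/mL.
Before the 3rd dose, 2 doses have been given. Superposition: Cmin = C₀·(f + f²).
≈ 3.910 × (0.1701 + 0.0289) ≈ 3.910 × 0.1990 ≈ 0.778 μg/mL.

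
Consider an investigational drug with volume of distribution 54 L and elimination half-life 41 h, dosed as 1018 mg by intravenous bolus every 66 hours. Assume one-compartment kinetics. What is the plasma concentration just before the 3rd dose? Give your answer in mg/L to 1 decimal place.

8.2 mg/L

f = (1/2)^(τ/t½) = (1/2)^(66/41) ≈ 0.3277.
C₀ = D/Vd = 1018/54 ≈ 18.852 mg/L.
Before the 3rd dose, 2 doses have been given. Superposition: Cmin = C₀·(f + f²).
≈ 18.852 × (0.3277 + 0.1074) ≈ 18.852 × 0.4351 ≈ 8.203 mg/L.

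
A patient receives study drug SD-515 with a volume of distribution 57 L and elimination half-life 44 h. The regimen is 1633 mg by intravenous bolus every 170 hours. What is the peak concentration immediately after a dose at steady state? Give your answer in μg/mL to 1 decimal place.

k = ln2/t½ = ln2/44 ≈ 0.015753 h⁻¹; fraction remaining f = e^(−kτ) = e^(−0.015753×170) ≈ 0.0687.
Accumulation ratio R = 1/(1 − f) ≈ 1/0.9313 ≈ 1.0738.
Single-dose peak C₀ = D/Vd = 1633/57 ≈ 28.649 μg/mL.
Steady-state peak Cmax,ss = C₀·R ≈ 28.649 × 1.0738 ≈ 30.763 μg/mL.

30.8 μg/mL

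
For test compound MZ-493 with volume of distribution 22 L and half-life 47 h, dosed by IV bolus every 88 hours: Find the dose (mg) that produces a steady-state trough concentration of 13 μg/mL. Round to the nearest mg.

761 mg

τ/t½ = 88/47 ≈ 1.8723, so f = (1/2)^(88/47) ≈ 0.273130.
Cmin,ss = (D/Vd)·f/(1−f), so D = Cmin,ss·Vd·(1−f)/f.
D = 13 × 22 × (1−f)/f ≈ 13 × 22 × 2.66126 ≈ 761.12 mg.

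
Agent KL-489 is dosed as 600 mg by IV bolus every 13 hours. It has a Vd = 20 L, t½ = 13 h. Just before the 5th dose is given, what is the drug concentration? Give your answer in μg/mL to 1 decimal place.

28.1 μg/mL

f = (1/2)^(τ/t½) = (1/2)^(13/13) ≈ 0.5000.
C₀ = D/Vd = 600/20 ≈ 30.000 μg/mL.
Before the 5th dose, 4 doses have been given. Superposition: Cmin = C₀·(f + f² + … + f^4).
≈ 30.000 × (0.5000 + 0.2500 + 0.1250 + 0.0625) ≈ 30.000 × 0.9375 ≈ 28.125 μg/mL.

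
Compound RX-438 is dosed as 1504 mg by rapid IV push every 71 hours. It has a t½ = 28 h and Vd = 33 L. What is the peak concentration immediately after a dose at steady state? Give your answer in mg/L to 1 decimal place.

τ/t½ = 71/28 ≈ 2.5357, so fraction remaining f = (1/2)^(71/28) ≈ 0.1725.
At steady state, accumulation factor R = 1/(1 − e^(−kτ)) ≈ 1.2085.
Each bolus raises the concentration by D/Vd = 1504/33 ≈ 45.576 mg/L.
Cmax,ss = C₀/(1 − f) ≈ 45.576/0.8275 ≈ 55.077 mg/L.

55.1 mg/L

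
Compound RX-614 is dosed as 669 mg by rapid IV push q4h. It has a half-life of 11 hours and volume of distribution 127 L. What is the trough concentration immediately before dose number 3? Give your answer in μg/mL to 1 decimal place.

7.3 μg/mL

f = (1/2)^(τ/t½) = (1/2)^(4/11) ≈ 0.7772.
C₀ = D/Vd = 669/127 ≈ 5.268 μg/mL.
Before the 3rd dose, 2 doses have been given. Superposition: Cmin = C₀·(f + f²).
≈ 5.268 × (0.7772 + 0.6040) ≈ 5.268 × 1.3812 ≈ 7.276 μg/mL.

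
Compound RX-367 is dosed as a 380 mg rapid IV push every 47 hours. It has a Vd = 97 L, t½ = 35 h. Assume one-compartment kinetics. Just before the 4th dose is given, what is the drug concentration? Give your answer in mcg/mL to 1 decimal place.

f = (1/2)^(τ/t½) = (1/2)^(47/35) ≈ 0.3942.
C₀ = D/Vd = 380/97 ≈ 3.918 mcg/mL.
Before the 4th dose, 3 doses have been given. Superposition: Cmin = C₀·(f + f² + … + f^3).
≈ 3.918 × (0.3942 + 0.1554 + 0.0613) ≈ 3.918 × 0.6109 ≈ 2.394 mcg/mL.

2.4 mcg/mL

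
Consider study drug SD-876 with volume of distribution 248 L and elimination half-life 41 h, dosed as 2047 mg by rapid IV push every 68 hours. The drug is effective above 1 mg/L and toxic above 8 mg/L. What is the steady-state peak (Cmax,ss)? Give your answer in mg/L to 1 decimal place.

Over one 68-h interval, 68/41 ≈ 1.6585 half-lives elapse, leaving f ≈ 0.3168 of each dose.
Accumulation ratio R = 1/(1 − f) ≈ 1/0.6832 ≈ 1.4637.
Each bolus raises the concentration by D/Vd = 2047/248 ≈ 8.254 mg/L.
Cmax,ss = C₀/(1 − f) ≈ 8.254/0.6832 ≈ 12.081 mg/L.
Peak 12.1 mg/L vs MTC 8 mg/L: exceeds toxic threshold.

12.1 mg/L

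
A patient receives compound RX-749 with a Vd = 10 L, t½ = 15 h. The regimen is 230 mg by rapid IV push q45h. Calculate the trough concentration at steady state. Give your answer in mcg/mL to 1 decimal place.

3.3 mcg/mL

The dosing interval is 3 half-lives, so f = 2^(−3) = 0.125.
Accumulation ratio R = 1/(1 − f) = 1/0.875 = 8/7.
Single-dose peak C₀ = D/Vd = 230/10 = 23 mcg/mL.
Steady-state peak Cmax,ss = C₀·R = 23 × 8/7 ≈ 26.286 mcg/mL.
Steady-state trough Cmin,ss = Cmax,ss·f ≈ 26.286 × 0.125 ≈ 3.286 mcg/mL.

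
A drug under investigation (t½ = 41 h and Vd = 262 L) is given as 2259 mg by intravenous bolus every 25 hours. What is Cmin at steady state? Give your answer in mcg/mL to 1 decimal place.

Over one 25-h interval, 25/41 ≈ 0.60976 half-lives elapse, leaving f ≈ 0.6553 of each dose.
Each bolus raises the concentration by D/Vd = 2259/262 ≈ 8.622 mcg/mL.
Steady-state trough Cmin,ss = C₀·f/(1−f) ≈ 8.622 × 0.6553/0.3447 ≈ 16.391 mcg/mL.

16.4 mcg/mL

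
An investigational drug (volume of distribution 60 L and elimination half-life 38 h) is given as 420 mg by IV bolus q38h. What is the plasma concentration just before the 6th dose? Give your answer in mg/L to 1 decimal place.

6.8 mg/L

f = (1/2)^(τ/t½) = (1/2)^(38/38) ≈ 0.5000.
C₀ = D/Vd = 420/60 ≈ 7.000 mg/L.
Before the 6th dose, 5 doses have been given. Superposition: Cmin = C₀·(f + f² + … + f^5).
≈ 7.000 × (0.5000 + 0.2500 + 0.1250 + 0.0625 + 0.0313) ≈ 7.000 × 0.9688 ≈ 6.782 mg/L.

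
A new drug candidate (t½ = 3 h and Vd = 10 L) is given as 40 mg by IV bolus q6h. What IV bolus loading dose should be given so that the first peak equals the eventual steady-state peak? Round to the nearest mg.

53 mg

f = (1/2)^(6/3) ≈ 0.250000; accumulation ratio R = 1/(1−f) ≈ 1.33333.
Loading dose to hit Cmax,ss on first dose: D_load = D_maint·R ≈ 40 × 1.33333 ≈ 53.33 mg.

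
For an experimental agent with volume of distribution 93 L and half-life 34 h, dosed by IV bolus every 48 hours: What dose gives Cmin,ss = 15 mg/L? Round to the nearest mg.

τ/t½ = 48/34 ≈ 1.4118, so f = (1/2)^(48/34) ≈ 0.375852.
Cmin,ss = (D/Vd)·f/(1−f), so D = Cmin,ss·Vd·(1−f)/f.
D = 15 × 93 × (1−f)/f ≈ 15 × 93 × 1.66062 ≈ 2316.56 mg.

2317 mg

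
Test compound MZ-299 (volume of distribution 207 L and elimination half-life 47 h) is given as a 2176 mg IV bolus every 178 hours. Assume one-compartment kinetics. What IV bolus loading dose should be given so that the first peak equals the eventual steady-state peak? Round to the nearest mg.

2346 mg

f = (1/2)^(178/47) ≈ 0.072432; accumulation ratio R = 1/(1−f) ≈ 1.07809.
Loading dose to hit Cmax,ss on first dose: D_load = D_maint·R ≈ 2176 × 1.07809 ≈ 2345.92 mg.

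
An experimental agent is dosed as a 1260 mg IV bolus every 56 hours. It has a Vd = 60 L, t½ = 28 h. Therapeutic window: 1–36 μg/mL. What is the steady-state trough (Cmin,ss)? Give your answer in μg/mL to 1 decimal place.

τ = 56 h = 2 half-lives, so f = (1/2)^2 = 0.25.
At steady state, R = 1/(1 − 0.25) = 4/3.
Single-dose peak C₀ = D/Vd = 1260/60 = 21 μg/mL.
Steady-state peak Cmax,ss = C₀·R = 21 × 4/3 ≈ 28.000 μg/mL.
Steady-state trough Cmin,ss = Cmax,ss·f ≈ 28.000 × 0.25 ≈ 7.000 μg/mL.
Trough 7.0 μg/mL vs MEC 1 μg/mL: adequate.

7.0 μg/mL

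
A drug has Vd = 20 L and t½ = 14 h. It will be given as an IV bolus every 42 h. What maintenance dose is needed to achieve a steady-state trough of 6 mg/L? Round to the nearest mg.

τ/t½ = 42/14 ≈ 3, so f = (1/2)^(42/14) ≈ 0.125000.
Cmin,ss = (D/Vd)·f/(1−f), so D = Cmin,ss·Vd·(1−f)/f.
D = 6 × 20 × (1−f)/f ≈ 6 × 20 × 7.00000 ≈ 840.00 mg.

840 mg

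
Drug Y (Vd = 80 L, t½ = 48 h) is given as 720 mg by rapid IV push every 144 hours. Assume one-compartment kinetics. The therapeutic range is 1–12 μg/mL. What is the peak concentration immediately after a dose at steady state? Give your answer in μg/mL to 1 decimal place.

τ = 144 h = 3 half-lives, so f = (1/2)^3 = 0.125.
At steady state, R = 1/(1 − 0.125) = 8/7.
Single-dose peak C₀ = D/Vd = 720/80 = 9 μg/mL.
Steady-state peak Cmax,ss = C₀·R = 9 × 8/7 ≈ 10.286 μg/mL.
Peak 10.3 μg/mL vs MTC 12 μg/mL: below toxic threshold.

10.3 μg/mL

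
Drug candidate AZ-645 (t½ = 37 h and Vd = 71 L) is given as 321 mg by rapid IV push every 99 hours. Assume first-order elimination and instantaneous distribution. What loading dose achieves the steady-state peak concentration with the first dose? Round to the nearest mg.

f = (1/2)^(99/37) ≈ 0.156510; accumulation ratio R = 1/(1−f) ≈ 1.18555.
Loading dose to hit Cmax,ss on first dose: D_load = D_maint·R ≈ 321 × 1.18555 ≈ 380.56 mg.

381 mg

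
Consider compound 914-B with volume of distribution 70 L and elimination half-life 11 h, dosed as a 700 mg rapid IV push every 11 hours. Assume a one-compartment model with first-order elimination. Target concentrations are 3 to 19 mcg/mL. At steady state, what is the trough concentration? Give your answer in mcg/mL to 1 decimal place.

10.0 mcg/mL

The dosing interval is 1 half-life, so f = 2^(−1) = 0.5.
At steady state, R = 1/(1 − 0.5) = 2/1.
Single-dose peak C₀ = D/Vd = 700/70 = 10 mcg/mL.
Steady-state peak Cmax,ss = C₀·R = 10 × 2/1 ≈ 20.000 mcg/mL.
Steady-state trough Cmin,ss = Cmax,ss·f ≈ 20.000 × 0.5 ≈ 10.000 mcg/mL.
Trough 10.0 mcg/mL vs MEC 3 mcg/mL: adequate.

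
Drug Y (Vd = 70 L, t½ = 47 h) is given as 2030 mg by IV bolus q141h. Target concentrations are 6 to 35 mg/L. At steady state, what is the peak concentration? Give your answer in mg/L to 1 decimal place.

τ = 141 h = 3 half-lives, so f = (1/2)^3 = 0.125.
At steady state, R = 1/(1 − 0.125) = 8/7.
Single-dose peak C₀ = D/Vd = 2030/70 = 29 mg/L.
Steady-state peak Cmax,ss = C₀·R = 29 × 8/7 ≈ 33.143 mg/L.
Peak 33.1 mg/L vs MTC 35 mg/L: below toxic threshold.

33.1 mg/L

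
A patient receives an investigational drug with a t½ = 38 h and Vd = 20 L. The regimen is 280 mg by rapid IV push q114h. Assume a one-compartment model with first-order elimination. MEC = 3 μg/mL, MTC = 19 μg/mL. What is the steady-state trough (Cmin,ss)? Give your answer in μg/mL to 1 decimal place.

2.0 μg/mL

τ = 114 h = 3 half-lives, so f = (1/2)^3 = 0.125.
At steady state, R = 1/(1 − 0.125) = 8/7.
Single-dose peak C₀ = D/Vd = 280/20 = 14 μg/mL.
Steady-state peak Cmax,ss = C₀·R = 14 × 8/7 ≈ 16.000 μg/mL.
Steady-state trough Cmin,ss = Cmax,ss·f ≈ 16.000 × 0.125 ≈ 2.000 μg/mL.
Trough 2.0 μg/mL vs MEC 3 μg/mL: subtherapeutic.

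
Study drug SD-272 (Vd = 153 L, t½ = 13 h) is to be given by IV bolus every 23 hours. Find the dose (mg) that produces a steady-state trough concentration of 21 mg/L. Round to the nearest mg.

7739 mg

τ/t½ = 23/13 ≈ 1.7692, so f = (1/2)^(23/13) ≈ 0.293365.
Cmin,ss = (D/Vd)·f/(1−f), so D = Cmin,ss·Vd·(1−f)/f.
D = 21 × 153 × (1−f)/f ≈ 21 × 153 × 2.40872 ≈ 7739.22 mg.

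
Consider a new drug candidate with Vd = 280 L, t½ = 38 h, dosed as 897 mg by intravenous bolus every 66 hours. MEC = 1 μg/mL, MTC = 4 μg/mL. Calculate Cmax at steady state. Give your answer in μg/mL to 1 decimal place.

4.6 μg/mL

k = ln2/t½ = ln2/38 ≈ 0.018241 h⁻¹; fraction remaining f = e^(−kτ) = e^(−0.018241×66) ≈ 0.3000.
Accumulation ratio R = 1/(1 − f) ≈ 1/0.7000 ≈ 1.4286.
Each bolus raises the concentration by D/Vd = 897/280 ≈ 3.204 μg/mL.
Steady-state peak Cmax,ss = C₀·R ≈ 3.204 × 1.4286 ≈ 4.577 μg/mL.
Peak 4.6 μg/mL vs MTC 4 μg/mL: exceeds toxic threshold.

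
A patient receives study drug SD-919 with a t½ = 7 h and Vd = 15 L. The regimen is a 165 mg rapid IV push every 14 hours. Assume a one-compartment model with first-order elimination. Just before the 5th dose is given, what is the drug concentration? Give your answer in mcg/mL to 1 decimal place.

f = (1/2)^(τ/t½) = (1/2)^(14/7) ≈ 0.2500.
C₀ = D/Vd = 165/15 ≈ 11.000 mcg/mL.
Before the 5th dose, 4 doses have been given. Superposition: Cmin = C₀·(f + f² + … + f^4).
≈ 11.000 × (0.2500 + 0.0625 + 0.0156 + 0.0039) ≈ 11.000 × 0.3320 ≈ 3.652 mcg/mL.

3.7 mcg/mL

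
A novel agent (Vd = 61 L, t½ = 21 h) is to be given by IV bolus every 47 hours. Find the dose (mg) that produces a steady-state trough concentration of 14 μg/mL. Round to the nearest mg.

3175 mg

τ/t½ = 47/21 ≈ 2.2381, so f = (1/2)^(47/21) ≈ 0.211966.
Cmin,ss = (D/Vd)·f/(1−f), so D = Cmin,ss·Vd·(1−f)/f.
D = 14 × 61 × (1−f)/f ≈ 14 × 61 × 3.71774 ≈ 3174.95 mg.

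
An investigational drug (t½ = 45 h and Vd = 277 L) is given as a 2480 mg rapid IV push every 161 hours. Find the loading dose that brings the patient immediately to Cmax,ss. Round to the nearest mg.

2707 mg

f = (1/2)^(161/45) ≈ 0.083749; accumulation ratio R = 1/(1−f) ≈ 1.09140.
Loading dose to hit Cmax,ss on first dose: D_load = D_maint·R ≈ 2480 × 1.09140 ≈ 2706.67 mg.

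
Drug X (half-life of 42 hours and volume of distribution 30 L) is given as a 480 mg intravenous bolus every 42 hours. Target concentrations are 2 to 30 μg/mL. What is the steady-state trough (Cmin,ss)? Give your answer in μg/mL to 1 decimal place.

τ = 42 h = 1 half-life, so f = (1/2)^1 = 0.5.
Accumulation ratio R = 1/(1 − f) = 1/0.5 = 2/1.
Single-dose peak C₀ = D/Vd = 480/30 = 16 μg/mL.
Steady-state peak Cmax,ss = C₀·R = 16 × 2/1 ≈ 32.000 μg/mL.
Steady-state trough Cmin,ss = Cmax,ss·f ≈ 32.000 × 0.5 ≈ 16.000 μg/mL.
Trough 16.0 μg/mL vs MEC 2 μg/mL: adequate.

16.0 μg/mL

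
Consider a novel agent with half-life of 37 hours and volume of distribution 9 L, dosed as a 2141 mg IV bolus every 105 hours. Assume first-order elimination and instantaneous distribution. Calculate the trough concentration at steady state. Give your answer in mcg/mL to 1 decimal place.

k = ln2/t½ = ln2/37 ≈ 0.018734 h⁻¹; fraction remaining f = e^(−kτ) = e^(−0.018734×105) ≈ 0.1399.
At steady state, accumulation factor R = 1/(1 − e^(−kτ)) ≈ 1.1627.
Single-dose peak C₀ = D/Vd = 2141/9 ≈ 237.889 mcg/mL.
Steady-state peak Cmax,ss = C₀·R ≈ 237.889 × 1.1627 ≈ 276.594 mcg/mL.
One interval later, Cmin,ss = Cmax,ss·e^(−kτ) ≈ 276.594 × 0.1399 ≈ 38.696 mcg/mL.

38.7 mcg/mL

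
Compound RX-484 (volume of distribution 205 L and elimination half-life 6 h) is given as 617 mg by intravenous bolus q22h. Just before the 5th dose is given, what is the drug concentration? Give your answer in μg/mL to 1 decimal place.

0.3 μg/mL

f = (1/2)^(τ/t½) = (1/2)^(22/6) ≈ 0.0787.
C₀ = D/Vd = 617/205 ≈ 3.010 μg/mL.
Before the 5th dose, 4 doses have been given. Superposition: Cmin = C₀·(f + f² + … + f^4).
≈ 3.010 × (0.0787 + 0.0062 + 0.0005 + 0.0000) ≈ 3.010 × 0.0854 ≈ 0.257 μg/mL.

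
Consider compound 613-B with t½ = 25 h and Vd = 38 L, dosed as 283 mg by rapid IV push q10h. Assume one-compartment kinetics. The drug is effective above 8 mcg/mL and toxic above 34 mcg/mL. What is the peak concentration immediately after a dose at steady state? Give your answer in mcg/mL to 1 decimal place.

30.8 mcg/mL

k = ln2/t½ = ln2/25 ≈ 0.027726 h⁻¹; fraction remaining f = e^(−kτ) = e^(−0.027726×10) ≈ 0.7579.
Accumulation ratio R = 1/(1 − f) ≈ 1/0.2421 ≈ 4.1305.
Single-dose peak C₀ = D/Vd = 283/38 ≈ 7.447 mcg/mL.
Steady-state peak Cmax,ss = C₀·R ≈ 7.447 × 4.1305 ≈ 30.760 mcg/mL.
Peak 30.8 mcg/mL vs MTC 34 mcg/mL: below toxic threshold.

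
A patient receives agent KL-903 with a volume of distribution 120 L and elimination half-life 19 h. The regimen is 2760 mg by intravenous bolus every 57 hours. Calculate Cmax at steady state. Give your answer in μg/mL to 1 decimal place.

26.3 μg/mL

The dosing interval is 3 half-lives, so f = 2^(−3) = 0.125.
At steady state, R = 1/(1 − 0.125) = 8/7.
Single-dose peak C₀ = D/Vd = 2760/120 = 23 μg/mL.
Steady-state peak Cmax,ss = C₀·R = 23 × 8/7 ≈ 26.286 μg/mL.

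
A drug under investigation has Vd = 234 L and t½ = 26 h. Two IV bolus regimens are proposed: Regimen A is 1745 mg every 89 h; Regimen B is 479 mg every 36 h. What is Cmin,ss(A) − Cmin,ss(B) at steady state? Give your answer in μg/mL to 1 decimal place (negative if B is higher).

-0.5 μg/mL

Regimen A: f = (1/2)^(89/26) ≈ 0.0932; Cmin,ss = (1745/234)·f/(1−f) ≈ 0.766 μg/mL.
Regimen B: f = (1/2)^(36/26) ≈ 0.3830; Cmin,ss = (479/234)·f/(1−f) ≈ 1.271 μg/mL.
Difference ≈ 0.766 − 1.271 ≈ -0.505 μg/mL.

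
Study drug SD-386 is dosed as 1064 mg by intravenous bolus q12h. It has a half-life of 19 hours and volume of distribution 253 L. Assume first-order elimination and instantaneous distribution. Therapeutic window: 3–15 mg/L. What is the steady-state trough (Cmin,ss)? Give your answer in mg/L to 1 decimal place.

Over one 12-h interval, 12/19 ≈ 0.63158 half-lives elapse, leaving f ≈ 0.6455 of each dose.
Single-dose peak C₀ = D/Vd = 1064/253 ≈ 4.206 mg/L.
Steady-state trough Cmin,ss = C₀·f/(1−f) ≈ 4.206 × 0.6455/0.3545 ≈ 7.659 mg/L.
Trough 7.7 mg/L vs MEC 3 mg/L: adequate.

7.7 mg/L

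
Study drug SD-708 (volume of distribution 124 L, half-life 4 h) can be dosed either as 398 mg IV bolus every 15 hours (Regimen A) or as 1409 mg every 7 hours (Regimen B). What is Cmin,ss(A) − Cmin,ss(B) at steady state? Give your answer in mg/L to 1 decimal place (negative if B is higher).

-4.5 mg/L

Regimen A: f = (1/2)^(15/4) ≈ 0.0743; Cmin,ss = (398/124)·f/(1−f) ≈ 0.258 mg/L.
Regimen B: f = (1/2)^(7/4) ≈ 0.2973; Cmin,ss = (1409/124)·f/(1−f) ≈ 4.807 mg/L.
Difference ≈ 0.258 − 4.807 ≈ -4.549 mg/L.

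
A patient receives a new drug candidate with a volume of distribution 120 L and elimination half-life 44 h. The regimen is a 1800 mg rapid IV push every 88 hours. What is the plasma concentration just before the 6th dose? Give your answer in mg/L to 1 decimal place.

5.0 mg/L

f = (1/2)^(τ/t½) = (1/2)^(88/44) ≈ 0.2500.
C₀ = D/Vd = 1800/120 ≈ 15.000 mg/L.
Before the 6th dose, 5 doses have been given. Superposition: Cmin = C₀·(f + f² + … + f^5).
≈ 15.000 × (0.2500 + 0.0625 + 0.0156 + 0.0039 + 0.0010) ≈ 15.000 × 0.3330 ≈ 4.995 mg/L.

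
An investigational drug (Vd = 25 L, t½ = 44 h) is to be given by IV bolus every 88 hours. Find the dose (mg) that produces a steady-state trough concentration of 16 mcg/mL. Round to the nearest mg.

1200 mg

τ/t½ = 88/44 ≈ 2, so f = (1/2)^(88/44) ≈ 0.250000.
Cmin,ss = (D/Vd)·f/(1−f), so D = Cmin,ss·Vd·(1−f)/f.
D = 16 × 25 × (1−f)/f ≈ 16 × 25 × 3.00000 ≈ 1200.00 mg.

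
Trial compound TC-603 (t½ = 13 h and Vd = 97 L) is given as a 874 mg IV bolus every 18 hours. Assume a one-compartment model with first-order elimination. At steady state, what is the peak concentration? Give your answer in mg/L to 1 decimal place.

14.6 mg/L

τ/t½ = 18/13 ≈ 1.3846, so fraction remaining f = (1/2)^(18/13) ≈ 0.3830.
Accumulation ratio R = 1/(1 − f) ≈ 1/0.6170 ≈ 1.6207.
Single-dose peak C₀ = D/Vd = 874/97 ≈ 9.010 mg/L.
Steady-state peak Cmax,ss = C₀·R ≈ 9.010 × 1.6207 ≈ 14.603 mg/L.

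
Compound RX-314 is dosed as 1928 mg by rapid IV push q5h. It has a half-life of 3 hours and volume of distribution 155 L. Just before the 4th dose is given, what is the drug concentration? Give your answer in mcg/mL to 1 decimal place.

5.5 mcg/mL

f = (1/2)^(τ/t½) = (1/2)^(5/3) ≈ 0.3150.
C₀ = D/Vd = 1928/155 ≈ 12.439 mcg/mL.
Before the 4th dose, 3 doses have been given. Superposition: Cmin = C₀·(f + f² + … + f^3).
≈ 12.439 × (0.3150 + 0.0992 + 0.0313) ≈ 12.439 × 0.4455 ≈ 5.542 mcg/mL.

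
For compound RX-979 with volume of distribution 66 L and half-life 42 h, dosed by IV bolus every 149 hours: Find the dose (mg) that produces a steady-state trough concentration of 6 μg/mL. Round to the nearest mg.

4235 mg

τ/t½ = 149/42 ≈ 3.5476, so f = (1/2)^(149/42) ≈ 0.085519.
Cmin,ss = (D/Vd)·f/(1−f), so D = Cmin,ss·Vd·(1−f)/f.
D = 6 × 66 × (1−f)/f ≈ 6 × 66 × 10.69331 ≈ 4234.55 mg.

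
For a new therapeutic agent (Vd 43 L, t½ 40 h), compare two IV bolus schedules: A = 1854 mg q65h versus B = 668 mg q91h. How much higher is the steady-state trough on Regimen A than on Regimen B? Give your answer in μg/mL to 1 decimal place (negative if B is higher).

16.6 μg/mL

Regimen A: f = (1/2)^(65/40) ≈ 0.3242; Cmin,ss = (1854/43)·f/(1−f) ≈ 20.684 μg/mL.
Regimen B: f = (1/2)^(91/40) ≈ 0.2066; Cmin,ss = (668/43)·f/(1−f) ≈ 4.045 μg/mL.
Difference ≈ 20.684 − 4.045 ≈ 16.639 μg/mL.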